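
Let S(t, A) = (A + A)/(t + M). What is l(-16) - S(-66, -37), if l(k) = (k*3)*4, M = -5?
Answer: -13706/71 ≈ -193.04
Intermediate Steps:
S(t, A) = 2*A/(-5 + t) (S(t, A) = (A + A)/(t - 5) = (2*A)/(-5 + t) = 2*A/(-5 + t))
l(k) = 12*k (l(k) = (3*k)*4 = 12*k)
l(-16) - S(-66, -37) = 12*(-16) - 2*(-37)/(-5 - 66) = -192 - 2*(-37)/(-71) = -192 - 2*(-37)*(-1)/71 = -192 - 1*74/71 = -192 - 74/71 = -13706/71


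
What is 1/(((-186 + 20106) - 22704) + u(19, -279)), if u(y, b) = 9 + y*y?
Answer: -1/2414 ≈ -0.00041425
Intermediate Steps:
u(y, b) = 9 + y²
1/(((-186 + 20106) - 22704) + u(19, -279)) = 1/(((-186 + 20106) - 22704) + (9 + 19²)) = 1/((19920 - 22704) + (9 + 361)) = 1/(-2784 + 370) = 1/(-2414) = -1/2414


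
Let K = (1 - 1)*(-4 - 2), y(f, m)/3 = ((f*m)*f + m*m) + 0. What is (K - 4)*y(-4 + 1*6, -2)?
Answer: 48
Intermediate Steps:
y(f, m) = 3*m² + 3*m*f² (y(f, m) = 3*(((f*m)*f + m*m) + 0) = 3*((m*f² + m²) + 0) = 3*((m² + m*f²) + 0) = 3*(m² + m*f²) = 3*m² + 3*m*f²)
K = 0 (K = 0*(-6) = 0)
(K - 4)*y(-4 + 1*6, -2) = (0 - 4)*(3*(-2)*(-2 + (-4 + 1*6)²)) = -12*(-2)*(-2 + (-4 + 6)²) = -12*(-2)*(-2 + 2²) = -12*(-2)*(-2 + 4) = -12*(-2)*2 = -4*(-12) = 48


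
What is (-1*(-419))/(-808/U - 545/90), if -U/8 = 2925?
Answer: -817050/11741 ≈ -69.589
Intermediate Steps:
U = -23400 (U = -8*2925 = -23400)
(-1*(-419))/(-808/U - 545/90) = (-1*(-419))/(-808/(-23400) - 545/90) = 419/(-808*(-1/23400) - 545*1/90) = 419/(101/2925 - 109/18) = 419/(-11741/1950) = 419*(-1950/11741) = -817050/11741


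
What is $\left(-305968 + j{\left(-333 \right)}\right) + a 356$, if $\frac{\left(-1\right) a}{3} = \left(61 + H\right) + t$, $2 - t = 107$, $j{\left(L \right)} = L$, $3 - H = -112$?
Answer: $-382129$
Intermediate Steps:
$H = 115$ ($H = 3 - -112 = 3 + 112 = 115$)
$t = -105$ ($t = 2 - 107 = -105$)
$a = -213$ ($a = - 3 \left(\left(61 + 115\right) - 105\right) = - 3 \left(176 - 105\right) = \left(-3\right) 71 = -213$)
$\left(-305968 + j{\left(-333 \right)}\right) + a 356 = \left(-305968 - 333\right) - 75828 = -306301 - 75828 = -382129$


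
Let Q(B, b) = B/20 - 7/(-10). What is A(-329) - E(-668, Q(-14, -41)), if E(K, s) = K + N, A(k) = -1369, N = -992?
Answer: 291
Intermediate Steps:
Q(B, b) = 7/10 + B/20 (Q(B, b) = B*(1/20) - 7*(-1/10) = B/20 + 7/10 = 7/10 + B/20)
E(K, s) = -992 + K (E(K, s) = K - 992 = -992 + K)
A(-329) - E(-668, Q(-14, -41)) = -1369 - (-992 - 668) = -1369 - 1*(-1660) = -1369 + 1660 = 291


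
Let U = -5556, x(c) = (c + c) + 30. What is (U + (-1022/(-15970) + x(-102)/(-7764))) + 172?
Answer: -55629771761/10332590 ≈ -5383.9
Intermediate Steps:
x(c) = 30 + 2*c (x(c) = 2*c + 30 = 30 + 2*c)
(U + (-1022/(-15970) + x(-102)/(-7764))) + 172 = (-5556 + (-1022/(-15970) + (30 + 2*(-102))/(-7764))) + 172 = (-5556 + (-1022*(-1/15970) + (30 - 204)*(-1/7764))) + 172 = (-5556 + (511/7985 - 174*(-1/7764))) + 172 = (-5556 + (511/7985 + 29/1294)) + 172 = (-5556 + 892799/10332590) + 172 = -57406977241/10332590 + 172 = -55629771761/10332590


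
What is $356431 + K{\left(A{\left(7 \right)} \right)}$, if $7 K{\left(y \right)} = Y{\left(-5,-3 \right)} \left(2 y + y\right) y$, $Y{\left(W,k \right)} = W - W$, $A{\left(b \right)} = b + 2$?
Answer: $356431$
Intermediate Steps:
$A{\left(b \right)} = 2 + b$
$Y{\left(W,k \right)} = 0$
$K{\left(y \right)} = 0$ ($K{\left(y \right)} = \frac{0 \left(2 y + y\right) y}{7} = \frac{0 \cdot 3 y y}{7} = \frac{0 y}{7} = \frac{1}{7} \cdot 0 = 0$)
$356431 + K{\left(A{\left(7 \right)} \right)} = 356431 + 0 = 356431$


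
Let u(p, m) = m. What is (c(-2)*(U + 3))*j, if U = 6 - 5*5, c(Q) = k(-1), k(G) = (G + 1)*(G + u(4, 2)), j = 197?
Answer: 0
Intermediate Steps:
k(G) = (1 + G)*(2 + G) (k(G) = (G + 1)*(G + 2) = (1 + G)*(2 + G))
c(Q) = 0 (c(Q) = 2 + (-1)² + 3*(-1) = 2 + 1 - 3 = 0)
U = -19 (U = 6 - 25 = -19)
(c(-2)*(U + 3))*j = (0*(-19 + 3))*197 = (0*(-16))*197 = 0*197 = 0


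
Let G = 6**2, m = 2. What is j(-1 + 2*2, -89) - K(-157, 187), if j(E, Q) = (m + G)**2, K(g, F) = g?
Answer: 1601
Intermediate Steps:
G = 36
j(E, Q) = 1444 (j(E, Q) = (2 + 36)**2 = 38**2 = 1444)
j(-1 + 2*2, -89) - K(-157, 187) = 1444 - 1*(-157) = 1444 + 157 = 1601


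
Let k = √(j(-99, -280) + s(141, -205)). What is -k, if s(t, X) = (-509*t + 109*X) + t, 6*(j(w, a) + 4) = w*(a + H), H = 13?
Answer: -I*√358286/2 ≈ -299.29*I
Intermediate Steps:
j(w, a) = -4 + w*(13 + a)/6 (j(w, a) = -4 + (w*(a + 13))/6 = -4 + (w*(13 + a))/6 = -4 + w*(13 + a)/6)
s(t, X) = -508*t + 109*X
k = I*√358286/2 (k = √((-4 + (13/6)*(-99) + (⅙)*(-280)*(-99)) + (-508*141 + 109*(-205))) = √((-4 - 429/2 + 4620) + (-71628 - 22345)) = √(8803/2 - 93973) = √(-179143/2) = I*√358286/2 ≈ 299.29*I)
-k = -I*√358286/2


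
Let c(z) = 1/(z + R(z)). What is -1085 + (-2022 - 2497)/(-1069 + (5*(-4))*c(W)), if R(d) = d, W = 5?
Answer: -1157516/1071 ≈ -1080.8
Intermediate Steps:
c(z) = 1/(2*z) (c(z) = 1/(z + z) = 1/(2*z))
-1085 + (-2022 - 2497)/(-1069 + (5*(-4))*c(W)) = -1085 + (-2022 - 2497)/(-1069 + (5*(-4))*((½)/5)) = -1085 - 4519/(-1069 - 10/5) = -1085 - 4519/(-1069 - 20*⅒) = -1085 - 4519/(-1069 - 2) = -1085 - 4519/(-1071) = -1085 - 4519*(-1/1071) = -1085 + 4519/1071 = -1157516/1071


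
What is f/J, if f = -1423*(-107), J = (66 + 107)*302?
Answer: 152261/52246 ≈ 2.9143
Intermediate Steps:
J = 52246 (J = 173*302 = 52246)
f = 152261
f/J = 152261/52246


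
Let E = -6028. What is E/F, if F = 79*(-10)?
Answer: 3014/395 ≈ 7.6304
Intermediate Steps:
F = -790
E/F = -6028/(-790) = -6028*(-1/790) = 3014/395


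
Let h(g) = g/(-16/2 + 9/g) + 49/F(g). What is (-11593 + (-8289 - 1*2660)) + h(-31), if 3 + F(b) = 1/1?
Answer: -11597259/514 ≈ -22563.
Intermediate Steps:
F(b) = -2 (F(b) = -3 + 1/1 = -3 + 1 = -2)
h(g) = -49/2 + g/(-8 + 9/g) (h(g) = g/(-16/2 + 9/g) + 49/(-2) = g/(-16*½ + 9/g) + 49*(-½) = g/(-8 + 9/g) - 49/2 = -49/2 + g/(-8 + 9/g))
(-11593 + (-8289 - 1*2660)) + h(-31) = (-11593 + (-8289 - 1*2660)) + (441 - 392*(-31) - 2*(-31)²)/(2*(-9 + 8*(-31))) = (-11593 + (-8289 - 2660)) + (441 + 12152 - 2*961)/(2*(-9 - 248)) = (-11593 - 10949) + (½)*(441 + 12152 - 1922)/(-257) = -22542 + (½)*(-1/257)*10671 = -22542 - 10671/514 = -11597259/514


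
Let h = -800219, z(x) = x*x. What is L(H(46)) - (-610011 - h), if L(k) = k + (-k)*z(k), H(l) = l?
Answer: -287498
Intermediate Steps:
z(x) = x²
L(k) = k - k³ (L(k) = k + (-k)*k² = k - k³)
L(H(46)) - (-610011 - h) = (46 - 1*46³) - (-610011 - 1*(-800219)) = (46 - 1*97336) - (-610011 + 800219) = (46 - 97336) - 1*190208 = -97290 - 190208 = -287498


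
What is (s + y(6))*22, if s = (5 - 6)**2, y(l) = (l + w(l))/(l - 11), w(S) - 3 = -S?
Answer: 44/5 ≈ 8.8000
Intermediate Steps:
w(S) = 3 - S
y(l) = 3/(-11 + l) (y(l) = (l + (3 - l))/(l - 11) = 3/(-11 + l))
s = 1 (s = (-1)**2 = 1)
(s + y(6))*22 = (1 + 3/(-11 + 6))*22 = (1 + 3/(-5))*22 = (1 + 3*(-1/5))*22 = (1 - 3/5)*22 = (2/5)*22 = 44/5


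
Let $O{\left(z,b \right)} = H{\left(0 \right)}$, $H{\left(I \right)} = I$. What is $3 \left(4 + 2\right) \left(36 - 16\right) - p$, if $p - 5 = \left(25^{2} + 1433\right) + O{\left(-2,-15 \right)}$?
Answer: $-1703$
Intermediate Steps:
$O{\left(z,b \right)} = 0$
$p = 2063$ ($p = 5 + \left(\left(25^{2} + 1433\right) + 0\right) = 5 + \left(\left(625 + 1433\right) + 0\right) = 5 + \left(2058 + 0\right) = 5 + 2058 = 2063$)
$3 \left(4 + 2\right) \left(36 - 16\right) - p = 3 \left(4 + 2\right) \left(36 - 16\right) - 2063 = 3 \cdot 6 \cdot 20 - 2063 = 18 \cdot 20 - 2063 = 360 - 2063 = -1703$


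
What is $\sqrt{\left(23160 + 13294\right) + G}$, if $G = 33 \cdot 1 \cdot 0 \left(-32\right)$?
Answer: $\sqrt{36454} \approx 190.93$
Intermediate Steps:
$G = 0$ ($G = 33 \cdot 0 \left(-32\right) = 0 \left(-32\right) = 0$)
$\sqrt{\left(23160 + 13294\right) + G} = \sqrt{\left(23160 + 13294\right) + 0} = \sqrt{36454 + 0} = \sqrt{36454}$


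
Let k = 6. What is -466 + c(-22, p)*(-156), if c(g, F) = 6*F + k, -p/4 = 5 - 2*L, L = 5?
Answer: -20122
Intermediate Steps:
p = 20 (p = -4*(5 - 2*5) = -4*(5 - 10) = -4*(-5) = 20)
c(g, F) = 6 + 6*F (c(g, F) = 6*F + 6 = 6 + 6*F)
-466 + c(-22, p)*(-156) = -466 + (6 + 6*20)*(-156) = -466 + (6 + 120)*(-156) = -466 + 126*(-156) = -466 - 19656 = -20122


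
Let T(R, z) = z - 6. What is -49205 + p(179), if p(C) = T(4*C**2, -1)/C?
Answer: -8807702/179 ≈ -49205.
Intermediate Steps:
T(R, z) = -6 + z
p(C) = -7/C (p(C) = (-6 - 1)/C = -7/C)
-49205 + p(179) = -49205 - 7/179 = -8807702/179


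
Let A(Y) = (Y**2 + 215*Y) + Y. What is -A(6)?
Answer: -1332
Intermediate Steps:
A(Y) = Y**2 + 216*Y
-A(6) = -6*(216 + 6) = -6*222 = -1*1332 = -1332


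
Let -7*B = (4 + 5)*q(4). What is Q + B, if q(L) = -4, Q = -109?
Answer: -727/7 ≈ -103.86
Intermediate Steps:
B = 36/7 (B = -(4 + 5)*(-4)/7 = -9*(-4)/7 = -⅐*(-36) = 36/7 ≈ 5.1429)
Q + B = -109 + 36/7 = -727/7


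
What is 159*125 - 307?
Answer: 19568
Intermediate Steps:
159*125 - 307 = 19875 - 307 = 19568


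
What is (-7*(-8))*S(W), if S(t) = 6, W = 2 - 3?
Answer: 336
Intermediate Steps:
W = -1
(-7*(-8))*S(W) = -7*(-8)*6 = 56*6 = 336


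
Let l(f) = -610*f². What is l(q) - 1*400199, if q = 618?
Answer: -233373839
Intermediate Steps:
l(q) - 1*400199 = -610*618² - 1*400199 = -610*381924 - 400199 = -232973640 - 400199 = -233373839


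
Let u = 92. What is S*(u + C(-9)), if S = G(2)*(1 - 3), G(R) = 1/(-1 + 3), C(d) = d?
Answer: -83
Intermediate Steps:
G(R) = 1/2
S = -1 (S = (1 - 3)/2 = (1/2)*(-2) = -1)
S*(u + C(-9)) = -(92 - 9) = -1*83 = -83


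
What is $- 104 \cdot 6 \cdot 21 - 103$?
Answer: $-13207$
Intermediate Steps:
$- 104 \cdot 6 \cdot 21 - 103 = \left(-104\right) 126 - 103 = -13104 - 103 = -13207$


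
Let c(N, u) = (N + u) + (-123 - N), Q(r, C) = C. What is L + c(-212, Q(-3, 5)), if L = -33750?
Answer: -33868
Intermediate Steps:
c(N, u) = -123 + u
L + c(-212, Q(-3, 5)) = -33750 + (-123 + 5) = -33750 - 118 = -33868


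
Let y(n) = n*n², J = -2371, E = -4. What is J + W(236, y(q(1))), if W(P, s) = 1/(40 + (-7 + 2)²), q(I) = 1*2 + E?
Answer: -154114/65 ≈ -2371.0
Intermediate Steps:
q(I) = -2 (q(I) = 1*2 - 4 = 2 - 4 = -2)
y(n) = n³
W(P, s) = 1/65 (W(P, s) = 1/(40 + (-5)²) = 1/(40 + 25) = 1/65)
J + W(236, y(q(1))) = -2371 + 1/65 = -154114/65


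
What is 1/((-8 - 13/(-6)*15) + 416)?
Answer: 2/881 ≈ 0.0022701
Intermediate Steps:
1/((-8 - 13/(-6)*15) + 416) = 1/((-8 - 13*(-⅙)*15) + 416) = 1/((-8 + (13/6)*15) + 416) = 1/((-8 + 65/2) + 416) = 1/(49/2 + 416) = 1/(881/2) = 2/881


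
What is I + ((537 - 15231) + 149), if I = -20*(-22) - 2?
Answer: -14107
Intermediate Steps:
I = 438 (I = 440 - 2 = 438)
I + ((537 - 15231) + 149) = 438 + ((537 - 15231) + 149) = 438 + (-14694 + 149) = 438 - 14545 = -14107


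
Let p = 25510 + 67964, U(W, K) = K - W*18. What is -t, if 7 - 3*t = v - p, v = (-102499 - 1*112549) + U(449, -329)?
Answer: -316940/3 ≈ -1.0565e+5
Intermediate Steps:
U(W, K) = K - 18*W
v = -223459 (v = (-102499 - 1*112549) + (-329 - 18*449) = (-102499 - 112549) + (-329 - 8082) = -215048 - 8411 = -223459)
p = 93474
t = 316940/3 (t = 7/3 - (-223459 - 1*93474)/3 = 7/3 - (-223459 - 93474)/3 = 7/3 - ⅓*(-316933) = 7/3 + 316933/3 = 316940/3 ≈ 1.0565e+5)
-t = -1*316940/3 = -316940/3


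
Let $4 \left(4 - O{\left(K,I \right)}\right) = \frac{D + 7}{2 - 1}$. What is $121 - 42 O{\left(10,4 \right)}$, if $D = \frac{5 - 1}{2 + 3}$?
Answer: $\frac{349}{10} \approx 34.9$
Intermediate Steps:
$D = \frac{4}{5} \approx 0.8$
$O{\left(K,I \right)} = \frac{41}{20}$ ($O{\left(K,I \right)} = 4 - \frac{\left(\frac{4}{5} + 7\right) \frac{1}{2 - 1}}{4} = 4 - \frac{\frac{39}{5} \cdot 1^{-1}}{4} = 4 - \frac{\frac{39}{5} \cdot 1}{4} = 4 - \frac{39}{20} = \frac{41}{20}$)
$121 - 42 O{\left(10,4 \right)} = 121 - \frac{861}{10} = \frac{349}{10}$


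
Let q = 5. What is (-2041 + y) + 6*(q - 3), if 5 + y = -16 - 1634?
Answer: -3684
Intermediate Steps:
y = -1655 (y = -5 + (-16 - 1634) = -5 - 1650 = -1655)
(-2041 + y) + 6*(q - 3) = (-2041 - 1655) + 6*(5 - 3) = -3696 + 6*2 = -3696 + 12 = -3684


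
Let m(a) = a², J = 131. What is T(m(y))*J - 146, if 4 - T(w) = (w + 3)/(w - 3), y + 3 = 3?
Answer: 509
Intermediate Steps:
y = 0 (y = -3 + 3 = 0)
T(w) = 4 - (3 + w)/(-3 + w) (T(w) = 4 - (w + 3)/(w - 3) = 4 - (3 + w)/(-3 + w))
T(m(y))*J - 146 = (3*(-5 + 0²)/(-3 + 0²))*131 - 146 = (3*(-5 + 0)/(-3 + 0))*131 - 146 = (3*(-5)/(-3))*131 - 146 = (3*(-⅓)*(-5))*131 - 146 = 5*131 - 146 = 655 - 146 = 509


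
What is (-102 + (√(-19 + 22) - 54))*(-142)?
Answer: 22152 - 142*√3 ≈ 21906.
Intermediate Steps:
(-102 + (√(-19 + 22) - 54))*(-142) = (-102 + (√3 - 54))*(-142) = (-102 + (-54 + √3))*(-142) = (-156 + √3)*(-142) = 22152 - 142*√3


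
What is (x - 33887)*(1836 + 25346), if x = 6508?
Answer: -744215978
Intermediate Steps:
(x - 33887)*(1836 + 25346) = (6508 - 33887)*(1836 + 25346) = -27379*27182 = -744215978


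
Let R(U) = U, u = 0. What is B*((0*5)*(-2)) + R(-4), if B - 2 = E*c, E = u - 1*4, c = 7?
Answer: -4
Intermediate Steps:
E = -4 (E = 0 - 1*4 = 0 - 4 = -4)
B = -26 (B = 2 - 4*7 = 2 - 28 = -26)
B*((0*5)*(-2)) + R(-4) = -26*0*5*(-2) - 4 = -0*(-2) - 4 = -26*0 - 4 = 0 - 4 = -4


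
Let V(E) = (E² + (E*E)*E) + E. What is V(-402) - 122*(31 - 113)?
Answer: -64793602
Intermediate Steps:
V(E) = E + E² + E³ (V(E) = (E² + E²*E) + E = (E² + E³) + E = E + E² + E³)
V(-402) - 122*(31 - 113) = -402*(1 - 402 + (-402)²) - 122*(31 - 113) = -402*(1 - 402 + 161604) - 122*(-82) = -402*161203 - 1*(-10004) = -64803606 + 10004 = -64793602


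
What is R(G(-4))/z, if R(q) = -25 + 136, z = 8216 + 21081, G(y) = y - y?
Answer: 111/29297 ≈ 0.0037888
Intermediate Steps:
G(y) = 0
z = 29297
R(q) = 111
R(G(-4))/z = 111/29297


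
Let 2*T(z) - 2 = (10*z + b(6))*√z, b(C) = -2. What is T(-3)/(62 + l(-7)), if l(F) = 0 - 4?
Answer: 1/58 - 8*I*√3/29 ≈ 0.017241 - 0.47781*I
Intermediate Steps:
l(F) = -4
T(z) = 1 + √z*(-2 + 10*z)/2 (T(z) = 1 + ((10*z - 2)*√z)/2 = 1 + ((-2 + 10*z)*√z)/2 = 1 + (√z*(-2 + 10*z))/2 = 1 + √z*(-2 + 10*z)/2)
T(-3)/(62 + l(-7)) = (1 - √(-3) + 5*(-3)^(3/2))/(62 - 4) = (1 - I*√3 + 5*(-3*I*√3))/58 = (1 - I*√3 - 15*I*√3)*(1/58) = (1 - 16*I*√3)*(1/58) = 1/58 - 8*I*√3/29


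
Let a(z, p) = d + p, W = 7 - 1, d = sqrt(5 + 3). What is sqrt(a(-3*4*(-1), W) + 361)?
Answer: sqrt(367 + 2*sqrt(2)) ≈ 19.231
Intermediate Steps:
d = 2*sqrt(2) (d = sqrt(8) = 2*sqrt(2) ≈ 2.8284)
W = 6
a(z, p) = p + 2*sqrt(2) (a(z, p) = 2*sqrt(2) + p = p + 2*sqrt(2))
sqrt(a(-3*4*(-1), W) + 361) = sqrt((6 + 2*sqrt(2)) + 361) = sqrt(367 + 2*sqrt(2))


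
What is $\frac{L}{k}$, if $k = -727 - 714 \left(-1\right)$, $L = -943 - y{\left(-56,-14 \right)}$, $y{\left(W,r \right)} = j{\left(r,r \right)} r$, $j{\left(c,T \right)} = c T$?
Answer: $- \frac{1801}{13} \approx -138.54$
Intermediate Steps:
$j{\left(c,T \right)} = T c$
$y{\left(W,r \right)} = r^{3}$ ($y{\left(W,r \right)} = r r r = r^{2} r = r^{3}$)
$L = 1801$ ($L = -943 - \left(-14\right)^{3} = -943 - -2744 = -943 + 2744 = 1801$)
$k = -13$ ($k = -727 - -714 = -727 + 714 = -13$)
$\frac{L}{k} = \frac{1801}{-13} = 1801 \left(- \frac{1}{13}\right) = - \frac{1801}{13}$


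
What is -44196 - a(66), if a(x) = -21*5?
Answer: -44091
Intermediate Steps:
a(x) = -105
-44196 - a(66) = -44196 - 1*(-105) = -44196 + 105 = -44091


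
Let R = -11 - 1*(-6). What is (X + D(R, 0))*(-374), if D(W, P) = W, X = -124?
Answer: 48246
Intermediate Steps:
R = -5 (R = -11 + 6 = -5)
(X + D(R, 0))*(-374) = (-124 - 5)*(-374) = -129*(-374) = 48246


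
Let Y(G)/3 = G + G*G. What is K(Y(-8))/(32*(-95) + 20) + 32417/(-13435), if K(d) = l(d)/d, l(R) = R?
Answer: -3916511/1622948 ≈ -2.4132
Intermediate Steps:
Y(G) = 3*G + 3*G² (Y(G) = 3*(G + G*G) = 3*(G + G²) = 3*G + 3*G²)
K(d) = 1 (K(d) = d/d = 1)
K(Y(-8))/(32*(-95) + 20) + 32417/(-13435) = 1/(32*(-95) + 20) + 32417/(-13435) = 1/(-3040 + 20) + 32417*(-1/13435) = 1/(-3020) - 32417/13435 = 1*(-1/3020) - 32417/13435 = -1/3020 - 32417/13435 = -3916511/1622948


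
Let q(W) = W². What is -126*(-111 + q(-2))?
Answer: 13482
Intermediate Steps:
-126*(-111 + q(-2)) = -126*(-111 + (-2)²) = -126*(-111 + 4) = -126*(-107) = -1*(-13482) = 13482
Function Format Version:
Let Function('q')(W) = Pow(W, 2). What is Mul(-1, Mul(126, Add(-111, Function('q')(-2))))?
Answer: 13482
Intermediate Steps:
Mul(-1, Mul(126, Add(-111, Function('q')(-2)))) = Mul(-1, Mul(126, Add(-111, Pow(-2, 2)))) = Mul(-1, Mul(126, Add(-111, 4))) = Mul(-1, Mul(126, -107)) = Mul(-1, -13482) = 13482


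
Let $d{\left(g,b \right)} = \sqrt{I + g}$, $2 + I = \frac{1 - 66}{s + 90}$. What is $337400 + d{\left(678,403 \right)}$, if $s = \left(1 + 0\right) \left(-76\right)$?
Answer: $337400 + \frac{\sqrt{131586}}{14} \approx 3.3743 \cdot 10^{5}$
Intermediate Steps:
$s = -76$ ($s = 1 \left(-76\right) = -76$)
$I = - \frac{93}{14}$ ($I = -2 + \frac{1 - 66}{-76 + 90} = -2 - \frac{65}{14} = - \frac{93}{14} \approx -6.6429$)
$d{\left(g,b \right)} = \sqrt{- \frac{93}{14} + g}$
$337400 + d{\left(678,403 \right)} = 337400 + \frac{\sqrt{-1302 + 196 \cdot 678}}{14} = 337400 + \frac{\sqrt{-1302 + 132888}}{14} = 337400 + \frac{\sqrt{131586}}{14}$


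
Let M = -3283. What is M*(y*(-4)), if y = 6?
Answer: 78792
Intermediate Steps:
M*(y*(-4)) = -19698*(-4) = -3283*(-24) = 78792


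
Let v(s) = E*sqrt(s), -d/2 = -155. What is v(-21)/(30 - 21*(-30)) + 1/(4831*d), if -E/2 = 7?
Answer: 1/1497610 - 7*I*sqrt(21)/330 ≈ 6.6773e-7 - 0.097206*I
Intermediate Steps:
d = 310 (d = -2*(-155) = 310)
E = -14 (E = -2*7 = -14)
v(s) = -14*sqrt(s)
v(-21)/(30 - 21*(-30)) + 1/(4831*d) = (-14*I*sqrt(21))/(30 - 21*(-30)) + 1/(4831*310) = (-14*I*sqrt(21))/(30 + 630) + (1/4831)*(1/310) = -14*I*sqrt(21)/660 + 1/1497610 = -14*I*sqrt(21)*(1/660) + 1/1497610 = -7*I*sqrt(21)/330 + 1/1497610 = 1/1497610 - 7*I*sqrt(21)/330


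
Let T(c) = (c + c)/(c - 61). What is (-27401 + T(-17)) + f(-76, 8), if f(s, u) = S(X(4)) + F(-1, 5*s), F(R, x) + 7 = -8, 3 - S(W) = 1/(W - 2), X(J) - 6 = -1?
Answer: -1069103/39 ≈ -27413.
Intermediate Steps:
X(J) = 5 (X(J) = 6 - 1 = 5)
S(W) = 3 - 1/(-2 + W) (S(W) = 3 - 1/(W - 2) = 3 - 1/(-2 + W))
F(R, x) = -15 (F(R, x) = -7 - 8 = -15)
T(c) = 2*c/(-61 + c) (T(c) = (2*c)/(-61 + c) = 2*c/(-61 + c))
f(s, u) = -37/3 (f(s, u) = (-7 + 3*5)/(-2 + 5) - 15 = (-7 + 15)/3 - 15 = (⅓)*8 - 15 = 8/3 - 15 = -37/3)
(-27401 + T(-17)) + f(-76, 8) = (-27401 + 2*(-17)/(-61 - 17)) - 37/3 = (-27401 + 2*(-17)/(-78)) - 37/3 = (-27401 + 2*(-17)*(-1/78)) - 37/3 = (-27401 + 17/39) - 37/3 = -1068622/39 - 37/3 = -1069103/39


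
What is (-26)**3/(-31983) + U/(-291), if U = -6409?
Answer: 70031221/3102351 ≈ 22.574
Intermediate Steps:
(-26)**3/(-31983) + U/(-291) = (-26)**3/(-31983) - 6409/(-291) = -17576*(-1/31983) - 6409*(-1/291) = 17576/31983 + 6409/291 = 70031221/3102351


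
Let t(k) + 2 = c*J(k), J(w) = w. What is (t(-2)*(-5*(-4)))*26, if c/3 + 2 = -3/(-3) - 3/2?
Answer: 6760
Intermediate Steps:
c = -15/2 (c = -6 + 3*(-3/(-3) - 3/2) = -6 + 3*(-3*(-⅓) - 3*½) = -6 + 3*(1 - 3/2) = -6 + 3*(-½) = -6 - 3/2 = -15/2 ≈ -7.5000)
t(k) = -2 - 15*k/2
(t(-2)*(-5*(-4)))*26 = ((-2 - 15/2*(-2))*(-5*(-4)))*26 = ((-2 + 15)*20)*26 = (13*20)*26 = 260*26 = 6760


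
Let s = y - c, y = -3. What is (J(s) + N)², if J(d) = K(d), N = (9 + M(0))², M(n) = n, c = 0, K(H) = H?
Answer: 6084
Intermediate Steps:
s = -3 (s = -3 - 1*0 = -3 + 0 = -3)
N = 81 (N = (9 + 0)² = 9² = 81)
J(d) = d
(J(s) + N)² = (-3 + 81)² = 78² = 6084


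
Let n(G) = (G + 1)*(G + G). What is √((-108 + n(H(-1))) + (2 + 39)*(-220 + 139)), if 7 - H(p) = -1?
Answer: 3*I*√365 ≈ 57.315*I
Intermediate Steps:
H(p) = 8 (H(p) = 7 - 1*(-1) = 7 + 1 = 8)
n(G) = 2*G*(1 + G) (n(G) = (1 + G)*(2*G) = 2*G*(1 + G))
√((-108 + n(H(-1))) + (2 + 39)*(-220 + 139)) = √((-108 + 2*8*(1 + 8)) + (2 + 39)*(-220 + 139)) = √((-108 + 2*8*9) + 41*(-81)) = √((-108 + 144) - 3321) = √(36 - 3321) = √(-3285) = 3*I*√365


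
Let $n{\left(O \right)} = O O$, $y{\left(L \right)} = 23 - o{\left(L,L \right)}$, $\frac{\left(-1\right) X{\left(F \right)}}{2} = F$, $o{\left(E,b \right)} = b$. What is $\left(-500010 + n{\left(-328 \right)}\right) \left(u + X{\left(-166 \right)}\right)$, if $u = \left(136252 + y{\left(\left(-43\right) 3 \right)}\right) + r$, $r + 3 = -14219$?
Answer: $-48077678964$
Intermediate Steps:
$r = -14222$ ($r = -3 - 14219 = -14222$)
$X{\left(F \right)} = - 2 F$
$y{\left(L \right)} = 23 - L$
$n{\left(O \right)} = O^{2}$
$u = 122182$ ($u = \left(136252 - \left(-23 - 129\right)\right) - 14222 = \left(136252 + \left(23 - -129\right)\right) - 14222 = \left(136252 + \left(23 + 129\right)\right) - 14222 = \left(136252 + 152\right) - 14222 = 136404 - 14222 = 122182$)
$\left(-500010 + n{\left(-328 \right)}\right) \left(u + X{\left(-166 \right)}\right) = \left(-500010 + \left(-328\right)^{2}\right) \left(122182 - -332\right) = \left(-500010 + 107584\right) \left(122182 + 332\right) = \left(-392426\right) 122514 = -48077678964$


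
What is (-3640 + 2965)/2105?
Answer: -135/421 ≈ -0.32066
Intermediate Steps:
(-3640 + 2965)/2105 = -675*1/2105 = -135/421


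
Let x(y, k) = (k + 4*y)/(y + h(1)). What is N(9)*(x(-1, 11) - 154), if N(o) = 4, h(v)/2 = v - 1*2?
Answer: -1876/3 ≈ -625.33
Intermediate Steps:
h(v) = -4 + 2*v (h(v) = 2*(v - 1*2) = 2*(v - 2) = 2*(-2 + v) = -4 + 2*v)
x(y, k) = (k + 4*y)/(-2 + y) (x(y, k) = (k + 4*y)/(y + (-4 + 2*1)) = (k + 4*y)/(y + (-4 + 2)) = (k + 4*y)/(y - 2) = (k + 4*y)/(-2 + y))
N(9)*(x(-1, 11) - 154) = 4*((11 + 4*(-1))/(-2 - 1) - 154) = 4*((11 - 4)/(-3) - 154) = 4*(-⅓*7 - 154) = 4*(-7/3 - 154) = 4*(-469/3) = -1876/3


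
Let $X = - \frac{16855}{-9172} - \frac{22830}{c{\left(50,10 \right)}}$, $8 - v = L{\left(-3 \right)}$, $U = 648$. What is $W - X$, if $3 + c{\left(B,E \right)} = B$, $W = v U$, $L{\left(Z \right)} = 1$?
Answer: $\frac{2164001599}{431084} \approx 5019.9$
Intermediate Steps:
$v = 7$ ($v = 8 - 1 = 7$)
$W = 4536$ ($W = 7 \cdot 648 = 4536$)
$c{\left(B,E \right)} = -3 + B$
$X = - \frac{208604575}{431084}$ ($X = - \frac{16855}{-9172} - \frac{22830}{-3 + 50} = \left(-16855\right) \left(- \frac{1}{9172}\right) - \frac{22830}{47} = \frac{16855}{9172} - \frac{22830}{47} = - \frac{208604575}{431084} \approx -483.91$)
$W - X = 4536 - - \frac{208604575}{431084} = 4536 + \frac{208604575}{431084} = \frac{2164001599}{431084}$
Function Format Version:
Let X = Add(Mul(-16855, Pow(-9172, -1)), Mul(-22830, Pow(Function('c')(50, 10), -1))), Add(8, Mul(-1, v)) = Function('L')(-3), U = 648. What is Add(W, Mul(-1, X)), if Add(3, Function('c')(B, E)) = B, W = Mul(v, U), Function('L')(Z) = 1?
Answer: Rational(2164001599, 431084) ≈ 5019.9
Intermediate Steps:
v = 7 (v = Add(8, Mul(-1, 1)) = Add(8, -1) = 7)
W = 4536 (W = Mul(7, 648) = 4536)
Function('c')(B, E) = Add(-3, B)
X = Rational(-208604575, 431084) (X = Add(Mul(-16855, Pow(-9172, -1)), Mul(-22830, Pow(Add(-3, 50), -1))) = Add(Mul(-16855, Rational(-1, 9172)), Mul(-22830, Pow(47, -1))) = Add(Rational(16855, 9172), Mul(-22830, Rational(1, 47))) = Add(Rational(16855, 9172), Rational(-22830, 47)) = Rational(-208604575, 431084) ≈ -483.91)
Add(W, Mul(-1, X)) = Add(4536, Mul(-1, Rational(-208604575, 431084))) = Add(4536, Rational(208604575, 431084)) = Rational(2164001599, 431084)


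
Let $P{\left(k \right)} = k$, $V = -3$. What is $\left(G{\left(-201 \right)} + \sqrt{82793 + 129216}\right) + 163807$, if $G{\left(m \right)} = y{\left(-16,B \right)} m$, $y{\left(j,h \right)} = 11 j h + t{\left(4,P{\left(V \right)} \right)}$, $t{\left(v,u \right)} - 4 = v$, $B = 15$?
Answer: $692839 + \sqrt{212009} \approx 6.933 \cdot 10^{5}$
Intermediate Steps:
$t{\left(v,u \right)} = 4 + v$
$y{\left(j,h \right)} = 8 + 11 h j$ ($y{\left(j,h \right)} = 11 j h + \left(4 + 4\right) = 11 h j + 8 = 8 + 11 h j$)
$G{\left(m \right)} = - 2632 m$ ($G{\left(m \right)} = \left(8 + 11 \cdot 15 \left(-16\right)\right) m = \left(8 - 2640\right) m = - 2632 m$)
$\left(G{\left(-201 \right)} + \sqrt{82793 + 129216}\right) + 163807 = \left(\left(-2632\right) \left(-201\right) + \sqrt{82793 + 129216}\right) + 163807 = \left(529032 + \sqrt{212009}\right) + 163807 = 692839 + \sqrt{212009}$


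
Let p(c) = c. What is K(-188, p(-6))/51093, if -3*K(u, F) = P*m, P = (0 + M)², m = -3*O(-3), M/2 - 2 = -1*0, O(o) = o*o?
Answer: 16/5677 ≈ 0.0028184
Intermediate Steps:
O(o) = o²
M = 4 (M = 4 + 2*(-1*0) = 4 + 2*0 = 4 + 0 = 4)
m = -27 (m = -3*(-3)² = -3*9 = -27)
P = 16 (P = (0 + 4)² = 4² = 16)
K(u, F) = 144 (K(u, F) = -16*(-27)/3 = -⅓*(-432) = 144)
K(-188, p(-6))/51093 = 144/51093 = 144*(1/51093) = 16/5677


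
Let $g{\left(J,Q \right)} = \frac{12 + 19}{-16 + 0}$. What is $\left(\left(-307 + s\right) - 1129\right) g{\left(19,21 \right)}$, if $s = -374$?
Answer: $\frac{28055}{8} \approx 3506.9$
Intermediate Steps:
$g{\left(J,Q \right)} = - \frac{31}{16}$ ($g{\left(J,Q \right)} = \frac{31}{-16} = 31 \left(- \frac{1}{16}\right) = - \frac{31}{16}$)
$\left(\left(-307 + s\right) - 1129\right) g{\left(19,21 \right)} = \left(\left(-307 - 374\right) - 1129\right) \left(- \frac{31}{16}\right) = \left(-681 - 1129\right) \left(- \frac{31}{16}\right) = \left(-1810\right) \left(- \frac{31}{16}\right) = \frac{28055}{8}$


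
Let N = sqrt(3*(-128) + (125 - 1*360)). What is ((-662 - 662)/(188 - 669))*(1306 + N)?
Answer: 1729144/481 + 1324*I*sqrt(619)/481 ≈ 3594.9 + 68.484*I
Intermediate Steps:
N = I*sqrt(619) (N = sqrt(-384 + (125 - 360)) = sqrt(-384 - 235) = sqrt(-619) = I*sqrt(619) ≈ 24.88*I)
((-662 - 662)/(188 - 669))*(1306 + N) = ((-662 - 662)/(188 - 669))*(1306 + I*sqrt(619)) = (-1324/(-481))*(1306 + I*sqrt(619)) = (-1324*(-1/481))*(1306 + I*sqrt(619)) = 1324*(1306 + I*sqrt(619))/481 = 1729144/481 + 1324*I*sqrt(619)/481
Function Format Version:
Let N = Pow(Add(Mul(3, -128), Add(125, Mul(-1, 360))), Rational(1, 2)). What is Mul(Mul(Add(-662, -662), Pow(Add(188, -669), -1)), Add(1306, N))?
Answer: Add(Rational(1729144, 481), Mul(Rational(1324, 481), I, Pow(619, Rational(1, 2)))) ≈ Add(3594.9, Mul(68.484, I))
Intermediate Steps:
N = Mul(I, Pow(619, Rational(1, 2))) (N = Pow(Add(-384, Add(125, -360)), Rational(1, 2)) = Pow(Add(-384, -235), Rational(1, 2)) = Pow(-619, Rational(1, 2)) = Mul(I, Pow(619, Rational(1, 2))) ≈ Mul(24.880, I))
Mul(Mul(Add(-662, -662), Pow(Add(188, -669), -1)), Add(1306, N)) = Mul(Mul(Add(-662, -662), Pow(Add(188, -669), -1)), Add(1306, Mul(I, Pow(619, Rational(1, 2))))) = Mul(Mul(-1324, Pow(-481, -1)), Add(1306, Mul(I, Pow(619, Rational(1, 2))))) = Mul(Mul(-1324, Rational(-1, 481)), Add(1306, Mul(I, Pow(619, Rational(1, 2))))) = Mul(Rational(1324, 481), Add(1306, Mul(I, Pow(619, Rational(1, 2))))) = Add(Rational(1729144, 481), Mul(Rational(1324, 481), I, Pow(619, Rational(1, 2))))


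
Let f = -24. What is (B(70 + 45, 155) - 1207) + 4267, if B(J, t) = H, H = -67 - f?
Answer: 3017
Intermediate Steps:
H = -43 (H = -67 - 1*(-24) = -67 + 24 = -43)
B(J, t) = -43
(B(70 + 45, 155) - 1207) + 4267 = (-43 - 1207) + 4267 = -1250 + 4267 = 3017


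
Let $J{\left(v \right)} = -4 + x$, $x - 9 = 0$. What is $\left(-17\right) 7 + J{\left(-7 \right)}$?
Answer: $-114$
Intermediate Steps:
$x = 9$ ($x = 9 + 0 = 9$)
$J{\left(v \right)} = 5$ ($J{\left(v \right)} = -4 + 9 = 5$)
$\left(-17\right) 7 + J{\left(-7 \right)} = \left(-17\right) 7 + 5 = -119 + 5 = -114$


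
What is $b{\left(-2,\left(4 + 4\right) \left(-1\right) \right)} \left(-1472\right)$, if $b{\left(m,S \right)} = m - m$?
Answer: $0$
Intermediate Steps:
$b{\left(m,S \right)} = 0$
$b{\left(-2,\left(4 + 4\right) \left(-1\right) \right)} \left(-1472\right) = 0 \left(-1472\right) = 0$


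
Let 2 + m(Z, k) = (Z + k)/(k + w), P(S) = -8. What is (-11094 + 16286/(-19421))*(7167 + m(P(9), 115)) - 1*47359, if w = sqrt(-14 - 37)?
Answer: (-1544782801039*sqrt(51) + 177673077715505*I)/(19421*(sqrt(51) - 115*I)) ≈ -7.9552e+7 + 638.59*I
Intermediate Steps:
w = I*sqrt(51) (w = sqrt(-51) = I*sqrt(51) ≈ 7.1414*I)
m(Z, k) = -2 + (Z + k)/(k + I*sqrt(51))
(-11094 + 16286/(-19421))*(7167 + m(P(9), 115)) - 1*47359 = (-11094 + 16286/(-19421))*(7167 + (-8 - 1*115 - 2*I*sqrt(51))/(115 + I*sqrt(51))) - 1*47359 = (-11094 + 16286*(-1/19421))*(7167 + (-8 - 115 - 2*I*sqrt(51))/(115 + I*sqrt(51))) - 47359 = (-11094 - 16286/19421)*(7167 + (-123 - 2*I*sqrt(51))/(115 + I*sqrt(51))) - 47359 = -215472860*(7167 + (-123 - 2*I*sqrt(51))/(115 + I*sqrt(51)))/19421 - 47359 = (-1544293987620/19421 - 215472860*(-123 - 2*I*sqrt(51))/(19421*(115 + I*sqrt(51)))) - 47359 = -1545213746759/19421 - 215472860*(-123 - 2*I*sqrt(51))/(19421*(115 + I*sqrt(51)))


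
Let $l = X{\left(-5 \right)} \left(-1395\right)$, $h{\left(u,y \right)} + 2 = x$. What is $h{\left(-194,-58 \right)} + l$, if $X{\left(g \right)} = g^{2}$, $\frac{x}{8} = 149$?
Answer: $-33685$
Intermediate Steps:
$x = 1192$ ($x = 8 \cdot 149 = 1192$)
$h{\left(u,y \right)} = 1190$ ($h{\left(u,y \right)} = -2 + 1192 = 1190$)
$l = -34875$ ($l = \left(-5\right)^{2} \left(-1395\right) = 25 \left(-1395\right) = -34875$)
$h{\left(-194,-58 \right)} + l = 1190 - 34875 = -33685$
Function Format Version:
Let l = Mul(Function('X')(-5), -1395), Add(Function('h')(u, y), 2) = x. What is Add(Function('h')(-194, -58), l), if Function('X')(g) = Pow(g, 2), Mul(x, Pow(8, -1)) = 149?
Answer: -33685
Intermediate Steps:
x = 1192 (x = Mul(8, 149) = 1192)
Function('h')(u, y) = 1190 (Function('h')(u, y) = Add(-2, 1192) = 1190)
l = -34875 (l = Mul(Pow(-5, 2), -1395) = Mul(25, -1395) = -34875)
Add(Function('h')(-194, -58), l) = Add(1190, -34875) = -33685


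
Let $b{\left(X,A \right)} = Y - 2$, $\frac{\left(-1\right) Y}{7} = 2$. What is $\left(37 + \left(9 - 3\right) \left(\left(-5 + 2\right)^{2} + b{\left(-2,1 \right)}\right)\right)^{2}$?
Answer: $25$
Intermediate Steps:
$Y = -14$ ($Y = \left(-7\right) 2 = -14$)
$b{\left(X,A \right)} = -16$ ($b{\left(X,A \right)} = -14 - 2 = -16$)
$\left(37 + \left(9 - 3\right) \left(\left(-5 + 2\right)^{2} + b{\left(-2,1 \right)}\right)\right)^{2} = \left(37 + \left(9 - 3\right) \left(\left(-5 + 2\right)^{2} - 16\right)\right)^{2} = \left(37 + 6 \left(\left(-3\right)^{2} - 16\right)\right)^{2} = \left(37 + 6 \left(9 - 16\right)\right)^{2} = \left(37 + 6 \left(-7\right)\right)^{2} = \left(37 - 42\right)^{2} = \left(-5\right)^{2} = 25$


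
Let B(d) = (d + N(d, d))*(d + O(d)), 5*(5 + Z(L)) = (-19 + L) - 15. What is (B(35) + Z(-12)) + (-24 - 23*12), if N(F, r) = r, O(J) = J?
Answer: 22929/5 ≈ 4585.8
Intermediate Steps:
Z(L) = -59/5 + L/5 (Z(L) = -5 + ((-19 + L) - 15)/5 = -5 + (-34 + L)/5 = -5 + (-34/5 + L/5) = -59/5 + L/5)
B(d) = 4*d**2 (B(d) = (d + d)*(d + d) = (2*d)*(2*d) = 4*d**2)
(B(35) + Z(-12)) + (-24 - 23*12) = (4*35**2 + (-59/5 + (1/5)*(-12))) + (-24 - 23*12) = (4*1225 + (-59/5 - 12/5)) + (-24 - 276) = (4900 - 71/5) - 300 = 24429/5 - 300 = 22929/5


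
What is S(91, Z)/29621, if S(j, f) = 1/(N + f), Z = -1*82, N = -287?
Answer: -1/10930149 ≈ -9.1490e-8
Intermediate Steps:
Z = -82
S(j, f) = 1/(-287 + f)
S(91, Z)/29621 = 1/(-287 - 82*29621) = (1/29621)/(-369) = -1/369*1/29621 = -1/10930149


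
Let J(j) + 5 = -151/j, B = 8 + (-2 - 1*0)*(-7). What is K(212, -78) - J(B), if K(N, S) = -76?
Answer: -1411/22 ≈ -64.136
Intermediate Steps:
B = 22 (B = 8 + (-2 + 0)*(-7) = 8 - 2*(-7) = 8 + 14 = 22)
J(j) = -5 - 151/j
K(212, -78) - J(B) = -76 - (-5 - 151/22) = -76 - 1*(-261/22) = -76 + 261/22 = -1411/22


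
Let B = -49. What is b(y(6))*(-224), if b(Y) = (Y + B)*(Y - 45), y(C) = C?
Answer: -375648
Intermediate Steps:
b(Y) = (-49 + Y)*(-45 + Y) (b(Y) = (Y - 49)*(Y - 45) = (-49 + Y)*(-45 + Y))
b(y(6))*(-224) = (2205 + 6**2 - 94*6)*(-224) = (2205 + 36 - 564)*(-224) = 1677*(-224) = -375648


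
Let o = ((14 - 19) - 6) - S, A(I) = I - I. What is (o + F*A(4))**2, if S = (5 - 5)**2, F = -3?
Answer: 121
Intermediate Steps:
A(I) = 0
S = 0 (S = 0**2 = 0)
o = -11 (o = ((14 - 19) - 6) - 1*0 = (-5 - 6) + 0 = -11 + 0 = -11)
(o + F*A(4))**2 = (-11 - 3*0)**2 = (-11 + 0)**2 = (-11)**2 = 121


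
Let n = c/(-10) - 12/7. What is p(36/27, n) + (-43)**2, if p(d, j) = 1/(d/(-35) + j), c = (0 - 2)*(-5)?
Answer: 534256/289 ≈ 1848.6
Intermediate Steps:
c = 10 (c = -2*(-5) = 10)
n = -19/7 (n = 10/(-10) - 12/7 = 10*(-1/10) - 12*1/7 = -1 - 12/7 = -19/7 ≈ -2.7143)
p(d, j) = 1/(j - d/35) (p(d, j) = 1/(d*(-1/35) + j) = 1/(-d/35 + j) = 1/(j - d/35))
p(36/27, n) + (-43)**2 = -35/(36/27 - 35*(-19/7)) + (-43)**2 = -35/(36*(1/27) + 95) + 1849 = -35/(4/3 + 95) + 1849 = -35/289/3 + 1849 = -35*3/289 + 1849 = -105/289 + 1849 = 534256/289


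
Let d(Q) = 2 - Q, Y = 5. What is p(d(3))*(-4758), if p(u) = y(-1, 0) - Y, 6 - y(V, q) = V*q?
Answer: -4758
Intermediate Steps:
y(V, q) = 6 - V*q
p(u) = 1 (p(u) = (6 - 1*(-1)*0) - 1*5 = (6 + 0) - 5 = 6 - 5 = 1)
p(d(3))*(-4758) = 1*(-4758) = -4758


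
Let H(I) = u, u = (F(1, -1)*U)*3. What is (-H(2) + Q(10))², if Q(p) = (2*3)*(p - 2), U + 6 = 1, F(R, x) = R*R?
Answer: 3969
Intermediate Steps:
F(R, x) = R²
U = -5 (U = -6 + 1 = -5)
Q(p) = -12 + 6*p (Q(p) = 6*(-2 + p) = -12 + 6*p)
u = -15 (u = (1²*(-5))*3 = (1*(-5))*3 = -5*3 = -15)
H(I) = -15
(-H(2) + Q(10))² = (-1*(-15) + (-12 + 6*10))² = (15 + (-12 + 60))² = (15 + 48)² = 63² = 3969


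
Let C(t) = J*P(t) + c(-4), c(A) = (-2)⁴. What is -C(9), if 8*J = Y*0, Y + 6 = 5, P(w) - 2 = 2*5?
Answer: -16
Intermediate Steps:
P(w) = 12 (P(w) = 2 + 2*5 = 2 + 10 = 12)
c(A) = 16
Y = -1 (Y = -6 + 5 = -1)
J = 0 (J = (-1*0)/8 = (⅛)*0 = 0)
C(t) = 16 (C(t) = 0*12 + 16 = 0 + 16 = 16)
-C(9) = -1*16 = -16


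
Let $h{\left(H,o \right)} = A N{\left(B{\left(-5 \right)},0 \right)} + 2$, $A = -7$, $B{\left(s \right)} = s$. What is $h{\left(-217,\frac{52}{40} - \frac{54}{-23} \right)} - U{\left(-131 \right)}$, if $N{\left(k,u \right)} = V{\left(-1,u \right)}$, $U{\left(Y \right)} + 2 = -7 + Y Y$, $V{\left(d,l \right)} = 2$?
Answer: $-17164$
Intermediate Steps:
$U{\left(Y \right)} = -9 + Y^{2}$ ($U{\left(Y \right)} = -2 + \left(-7 + Y Y\right) = -2 + \left(-7 + Y^{2}\right) = -9 + Y^{2}$)
$N{\left(k,u \right)} = 2$
$h{\left(H,o \right)} = -12$ ($h{\left(H,o \right)} = \left(-7\right) 2 + 2 = -14 + 2 = -12$)
$h{\left(-217,\frac{52}{40} - \frac{54}{-23} \right)} - U{\left(-131 \right)} = -12 - \left(-9 + \left(-131\right)^{2}\right) = -12 - \left(-9 + 17161\right) = -12 - 17152 = -17164$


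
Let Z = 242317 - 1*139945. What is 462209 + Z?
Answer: 564581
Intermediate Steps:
Z = 102372 (Z = 242317 - 139945 = 102372)
462209 + Z = 462209 + 102372 = 564581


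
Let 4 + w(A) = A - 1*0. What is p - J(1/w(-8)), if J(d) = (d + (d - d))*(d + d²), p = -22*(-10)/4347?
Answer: 4103/92736 ≈ 0.044244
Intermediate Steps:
w(A) = -4 + A (w(A) = -4 + (A - 1*0) = -4 + (A + 0) = -4 + A)
p = 220/4347 (p = 220*(1/4347) = 220/4347 ≈ 0.050610)
J(d) = d*(d + d²) (J(d) = (d + 0)*(d + d²) = d*(d + d²))
p - J(1/w(-8)) = 220/4347 - (1/(-4 - 8))²*(1 + 1/(-4 - 8)) = 220/4347 - (1/(-12))²*(1 + 1/(-12)) = 220/4347 - (-1/12)²*(1 - 1/12) = 220/4347 - 11/(144*12) = 220/4347 - 1*11/1728 = 220/4347 - 11/1728 = 4103/92736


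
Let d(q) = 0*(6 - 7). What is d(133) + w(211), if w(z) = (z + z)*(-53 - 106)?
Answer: -67098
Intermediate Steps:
d(q) = 0 (d(q) = 0*(-1) = 0)
w(z) = -318*z (w(z) = (2*z)*(-159) = -318*z)
d(133) + w(211) = 0 - 318*211 = 0 - 67098 = -67098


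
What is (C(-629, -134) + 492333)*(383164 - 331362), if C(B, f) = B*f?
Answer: 29870017438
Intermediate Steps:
(C(-629, -134) + 492333)*(383164 - 331362) = (-629*(-134) + 492333)*(383164 - 331362) = (84286 + 492333)*51802 = 576619*51802 = 29870017438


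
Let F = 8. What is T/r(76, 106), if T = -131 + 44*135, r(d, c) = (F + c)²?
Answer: 5809/12996 ≈ 0.44698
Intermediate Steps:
r(d, c) = (8 + c)²
T = 5809 (T = -131 + 5940 = 5809)
T/r(76, 106) = 5809/((8 + 106)²) = 5809/(114²) = 5809/12996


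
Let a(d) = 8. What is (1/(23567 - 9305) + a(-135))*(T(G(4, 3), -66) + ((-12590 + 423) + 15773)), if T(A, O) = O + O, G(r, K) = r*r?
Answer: 66062163/2377 ≈ 27792.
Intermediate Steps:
G(r, K) = r**2
T(A, O) = 2*O
(1/(23567 - 9305) + a(-135))*(T(G(4, 3), -66) + ((-12590 + 423) + 15773)) = (1/(23567 - 9305) + 8)*(2*(-66) + ((-12590 + 423) + 15773)) = (1/14262 + 8)*(-132 + (-12167 + 15773)) = (1/14262 + 8)*(-132 + 3606) = (114097/14262)*3474 = 66062163/2377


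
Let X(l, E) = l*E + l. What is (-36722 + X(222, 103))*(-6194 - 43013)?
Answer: 670888238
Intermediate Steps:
X(l, E) = l + E*l (X(l, E) = E*l + l = l + E*l)
(-36722 + X(222, 103))*(-6194 - 43013) = (-36722 + 222*(1 + 103))*(-6194 - 43013) = (-36722 + 222*104)*(-49207) = (-36722 + 23088)*(-49207) = -13634*(-49207) = 670888238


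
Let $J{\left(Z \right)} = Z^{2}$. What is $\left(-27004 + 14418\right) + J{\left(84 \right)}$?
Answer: $-5530$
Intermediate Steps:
$\left(-27004 + 14418\right) + J{\left(84 \right)} = \left(-27004 + 14418\right) + 84^{2} = -12586 + 7056 = -5530$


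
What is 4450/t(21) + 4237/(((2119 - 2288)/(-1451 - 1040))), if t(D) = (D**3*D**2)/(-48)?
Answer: 14368354906889/230071023 ≈ 62452.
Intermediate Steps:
t(D) = -D**5/48 (t(D) = D**5*(-1/48) = -D**5/48)
4450/t(21) + 4237/(((2119 - 2288)/(-1451 - 1040))) = 4450/((-1/48*21**5)) + 4237/(((2119 - 2288)/(-1451 - 1040))) = 4450/((-1/48*4084101)) + 4237/((-169/(-2491))) = 4450/(-1361367/16) + 4237/((-169*(-1/2491))) = 4450*(-16/1361367) + 4237/(169/2491) = -71200/1361367 + 4237*(2491/169) = -71200/1361367 + 10554367/169 = 14368354906889/230071023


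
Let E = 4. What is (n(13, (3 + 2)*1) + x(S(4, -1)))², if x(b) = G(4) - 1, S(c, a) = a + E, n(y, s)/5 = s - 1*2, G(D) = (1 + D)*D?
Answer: 1156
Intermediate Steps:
G(D) = D*(1 + D)
n(y, s) = -10 + 5*s (n(y, s) = 5*(s - 1*2) = 5*(s - 2) = 5*(-2 + s) = -10 + 5*s)
S(c, a) = 4 + a (S(c, a) = a + 4 = 4 + a)
x(b) = 19 (x(b) = 4*(1 + 4) - 1 = 4*5 - 1 = 20 - 1 = 19)
(n(13, (3 + 2)*1) + x(S(4, -1)))² = ((-10 + 5*((3 + 2)*1)) + 19)² = ((-10 + 5*(5*1)) + 19)² = ((-10 + 5*5) + 19)² = ((-10 + 25) + 19)² = (15 + 19)² = 34² = 1156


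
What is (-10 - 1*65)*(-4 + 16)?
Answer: -900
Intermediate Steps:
(-10 - 1*65)*(-4 + 16) = (-10 - 65)*12 = -75*12 = -900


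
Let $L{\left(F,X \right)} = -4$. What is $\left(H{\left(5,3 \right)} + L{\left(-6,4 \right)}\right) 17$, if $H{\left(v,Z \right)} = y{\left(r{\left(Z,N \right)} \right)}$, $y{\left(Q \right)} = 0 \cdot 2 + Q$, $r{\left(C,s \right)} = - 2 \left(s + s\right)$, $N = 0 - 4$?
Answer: $204$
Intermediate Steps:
$N = -4$ ($N = 0 - 4 = -4$)
$r{\left(C,s \right)} = - 4 s$ ($r{\left(C,s \right)} = - 2 \cdot 2 s = - 4 s$)
$y{\left(Q \right)} = Q$ ($y{\left(Q \right)} = 0 + Q = Q$)
$H{\left(v,Z \right)} = 16$ ($H{\left(v,Z \right)} = \left(-4\right) \left(-4\right) = 16$)
$\left(H{\left(5,3 \right)} + L{\left(-6,4 \right)}\right) 17 = \left(16 - 4\right) 17 = 12 \cdot 17 = 204$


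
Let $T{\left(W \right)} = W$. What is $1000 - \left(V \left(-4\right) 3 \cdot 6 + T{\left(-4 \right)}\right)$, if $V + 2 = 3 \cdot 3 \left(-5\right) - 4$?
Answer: $-2668$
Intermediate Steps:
$V = -51$ ($V = -2 + \left(3 \cdot 3 \left(-5\right) - 4\right) = -2 + \left(3 \left(-15\right) - 4\right) = -2 - 49 = -51$)
$1000 - \left(V \left(-4\right) 3 \cdot 6 + T{\left(-4 \right)}\right) = 1000 - \left(- 51 \left(-4\right) 3 \cdot 6 - 4\right) = 1000 - \left(- 51 \left(\left(-12\right) 6\right) - 4\right) = 1000 - \left(\left(-51\right) \left(-72\right) - 4\right) = 1000 - \left(3672 - 4\right) = 1000 - 3668 = -2668$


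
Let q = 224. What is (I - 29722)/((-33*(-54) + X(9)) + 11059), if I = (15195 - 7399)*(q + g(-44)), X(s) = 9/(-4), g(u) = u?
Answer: 5494232/51355 ≈ 106.99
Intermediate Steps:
X(s) = -9/4 (X(s) = 9*(-¼) = -9/4)
I = 1403280 (I = (15195 - 7399)*(224 - 44) = 7796*180 = 1403280)
(I - 29722)/((-33*(-54) + X(9)) + 11059) = (1403280 - 29722)/((-33*(-54) - 9/4) + 11059) = 1373558/((1782 - 9/4) + 11059) = 1373558/(7119/4 + 11059) = 1373558/(51355/4) = 1373558*(4/51355) = 5494232/51355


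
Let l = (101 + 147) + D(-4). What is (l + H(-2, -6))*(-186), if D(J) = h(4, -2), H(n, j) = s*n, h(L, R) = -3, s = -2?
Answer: -46314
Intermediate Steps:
H(n, j) = -2*n
D(J) = -3
l = 245 (l = (101 + 147) - 3 = 248 - 3 = 245)
(l + H(-2, -6))*(-186) = (245 - 2*(-2))*(-186) = (245 + 4)*(-186) = 249*(-186) = -46314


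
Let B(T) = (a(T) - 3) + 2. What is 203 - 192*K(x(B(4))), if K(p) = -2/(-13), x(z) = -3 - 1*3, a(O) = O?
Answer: 2255/13 ≈ 173.46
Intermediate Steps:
B(T) = -1 + T (B(T) = (T - 3) + 2 = (-3 + T) + 2 = -1 + T)
x(z) = -6 (x(z) = -3 - 3 = -6)
K(p) = 2/13 (K(p) = -2*(-1)/13 = -1*(-2/13) = 2/13)
203 - 192*K(x(B(4))) = 203 - 192*2/13 = 203 - 384/13 = 2255/13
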